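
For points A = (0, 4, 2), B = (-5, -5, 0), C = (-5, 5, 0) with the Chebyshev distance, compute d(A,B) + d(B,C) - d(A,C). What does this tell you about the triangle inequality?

d(A,B) = max(5, 9, 2) = 9, d(B,C) = max(0, 10, 0) = 10, d(A,C) = max(5, 1, 2) = 5.
d(A,B) + d(B,C) - d(A,C) = 9 + 10 - 5 = 19 - 5 = 14. This is ≥ 0, so the triangle inequality holds for these points.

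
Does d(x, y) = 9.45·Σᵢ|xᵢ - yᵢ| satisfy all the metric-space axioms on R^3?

Yes. The L1 (Manhattan) norm induces a metric on R^3, and multiplying a metric by a positive constant 9.45 > 0 preserves all four axioms: non-negativity (9.45·||x-y|| ≥ 0), identity (9.45·||x-y|| = 0 ⟺ ||x-y|| = 0 ⟺ x = y), symmetry (||x-y|| = ||y-x||), and the triangle inequality (9.45·||x-z|| ≤ 9.45·||x-y|| + 9.45·||y-z||). So d is a metric.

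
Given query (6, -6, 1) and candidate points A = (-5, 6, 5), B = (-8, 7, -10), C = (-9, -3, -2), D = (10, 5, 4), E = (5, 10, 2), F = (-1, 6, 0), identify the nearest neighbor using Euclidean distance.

Distances: d(A) ≈ 16.7631, d(B) ≈ 22.0454, d(C) ≈ 15.5885, d(D) ≈ 12.083, d(E) ≈ 16.0624, d(F) ≈ 13.9284. Nearest: D = (10, 5, 4) with distance 12.083.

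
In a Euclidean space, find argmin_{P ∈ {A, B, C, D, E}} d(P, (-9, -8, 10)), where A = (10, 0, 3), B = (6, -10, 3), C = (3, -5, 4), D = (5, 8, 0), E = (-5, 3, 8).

Distances: d(A) ≈ 21.7715, d(B) ≈ 16.6733, d(C) ≈ 13.7477, d(D) ≈ 23.4947, d(E) ≈ 11.8743. Nearest: E = (-5, 3, 8) with distance 11.8743.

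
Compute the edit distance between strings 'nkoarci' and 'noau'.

Let D[i][j] be the edit distance between the first i characters of 'nkoarci' and the first j characters of 'noau', with D[i][0] = i, D[0][j] = j, and D[i][j] = D[i-1][j-1] if the characters match, else 1 + min(D[i-1][j], D[i][j-1], D[i-1][j-1]). Filling the table (rows: prefixes of 'nkoarci', columns: prefixes of 'noau'):
     ε  n  o  a  u
  ε  0  1  2  3  4
  n  1  0  1  2  3
  k  2  1  1  2  3
  o  3  2  1  2  3
  a  4  3  2  1  2
  r  5  4  3  2  2
  c  6  5  4  3  3
  i  7  6  5  4  4
The bottom-right entry gives D[7][4] = 4, so no sequence of fewer than 4 edits works. Backtracking through the table gives one optimal edit sequence (4 edits):
  nkoarci → noarci (del k @2)
  noarci → noaci (del r @4)
  noaci → noai (del c @4)
  noai → noau (sub i→u @4)
Edit distance = 4.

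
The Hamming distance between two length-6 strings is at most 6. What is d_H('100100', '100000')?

Differing positions: 4. Hamming distance = 1. The maximum possible Hamming distance for length-6 strings is 6, so d_H/6 = 1/6 ≈ 0.1667.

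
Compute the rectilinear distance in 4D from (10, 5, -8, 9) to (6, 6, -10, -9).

Σ|x_i - y_i| = |10 - 6| + |5 - 6| + |-8 - (-10)| + |9 - (-9)| = 4 + 1 + 2 + 18 = 25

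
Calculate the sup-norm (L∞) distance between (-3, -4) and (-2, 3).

max(|x_i - y_i|) = max(|-3 - (-2)|, |-4 - 3|) = max(1, 7) = 7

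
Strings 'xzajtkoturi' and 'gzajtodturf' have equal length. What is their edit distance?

Let D[i][j] be the edit distance between the first i characters of 'xzajtkoturi' and the first j characters of 'gzajtodturf', with D[i][0] = i, D[0][j] = j, and D[i][j] = D[i-1][j-1] if the characters match, else 1 + min(D[i-1][j], D[i][j-1], D[i-1][j-1]). Filling the table (rows: prefixes of 'xzajtkoturi', columns: prefixes of 'gzajtodturf'):
     ε  g  z  a  j  t  o  d  t  u  r  f
  ε  0  1  2  3  4  5  6  7  8  9 10 11
  x  1  1  2  3  4  5  6  7  8  9 10 11
  z  2  2  1  2  3  4  5  6  7  8  9 10
  a  3  3  2  1  2  3  4  5  6  7  8  9
  j  4  4  3  2  1  2  3  4  5  6  7  8
  t  5  5  4  3  2  1  2  3  4  5  6  7
  k  6  6  5  4  3  2  2  3  4  5  6  7
  o  7  7  6  5  4  3  2  3  4  5  6  7
  t  8  8  7  6  5  4  3  3  3  4  5  6
  u  9  9  8  7  6  5  4  4  4  3  4  5
  r 10 10  9  8  7  6  5  5  5  4  3  4
  i 11 11 10  9  8  7  6  6  6  5  4  4
The bottom-right entry gives D[11][11] = 4, so no sequence of fewer than 4 edits works. Backtracking through the table gives one optimal edit sequence (4 edits):
  xzajtkoturi → gzajtkoturi (sub x→g @1)
  gzajtkoturi → gzajtooturi (sub k→o @6)
  gzajtooturi → gzajtodturi (sub o→d @7)
  gzajtodturi → gzajtodturf (sub i→f @11)
Edit distance = 4.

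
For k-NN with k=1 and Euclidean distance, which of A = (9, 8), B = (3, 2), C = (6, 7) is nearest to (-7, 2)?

Distances: d(A) ≈ 17.088, d(B) = 10, d(C) ≈ 13.9284. Nearest: B = (3, 2) with distance 10.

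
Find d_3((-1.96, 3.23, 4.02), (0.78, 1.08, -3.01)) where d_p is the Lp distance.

(Σ|x_i - y_i|^3)^(1/3) = (|-1.96 - 0.78|^3 + |3.23 - 1.08|^3 + |4.02 - (-3.01)|^3)^(1/3)
= (2.74^3 + 2.15^3 + 7.03^3)^(1/3) ≈ (20.5708 + 9.9384 + 347.4289)^(1/3) = (377.9381)^(1/3) ≈ 7.23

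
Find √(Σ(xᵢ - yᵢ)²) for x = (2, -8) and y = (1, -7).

√(Σ(x_i - y_i)²) = √((2 - 1)² + (-8 - (-7))²)
= √(1² + (-1)²) = √(1 + 1) = √2 ≈ 1.4142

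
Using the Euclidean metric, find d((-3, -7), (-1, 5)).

√(Σ(x_i - y_i)²) = √((-3 - (-1))² + (-7 - 5)²)
= √((-2)² + (-12)²) = √(4 + 144) = √148 ≈ 12.1655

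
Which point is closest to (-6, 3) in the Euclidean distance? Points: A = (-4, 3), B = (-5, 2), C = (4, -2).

Distances: d(A) = 2, d(B) ≈ 1.4142, d(C) ≈ 11.1803. Nearest: B = (-5, 2) with distance 1.4142.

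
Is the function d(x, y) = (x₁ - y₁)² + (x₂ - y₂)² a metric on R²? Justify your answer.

No. The squared Euclidean distance fails the triangle inequality. Counterexample: x = (0, 0), y = (4, 3), z = (8, 6). d(x,z) = 8² + 6² = 100, but d(x,y) + d(y,z) = (4² + 3²) + (4² + 3²) = 25 + 25 = 50. Since 100 > 50, the triangle inequality is violated. (Note: √d, the ordinary Euclidean distance, IS a metric.)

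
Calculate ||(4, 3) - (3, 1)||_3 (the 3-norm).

(Σ|x_i - y_i|^3)^(1/3) = (|4 - 3|^3 + |3 - 1|^3)^(1/3)
= (1^3 + 2^3)^(1/3) = (1 + 8)^(1/3) = (9)^(1/3) ≈ 2.0801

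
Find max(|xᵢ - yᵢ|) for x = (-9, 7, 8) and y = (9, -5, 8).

max(|x_i - y_i|) = max(|-9 - 9|, |7 - (-5)|, |8 - 8|) = max(18, 12, 0) = 18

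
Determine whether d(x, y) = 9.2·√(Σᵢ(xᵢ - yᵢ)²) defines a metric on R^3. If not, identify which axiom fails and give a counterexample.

Yes. The L2 (Euclidean) norm induces a metric on R^3, and multiplying a metric by a positive constant 9.2 > 0 preserves all four axioms: non-negativity (9.2·||x-y|| ≥ 0), identity (9.2·||x-y|| = 0 ⟺ ||x-y|| = 0 ⟺ x = y), symmetry (||x-y|| = ||y-x||), and the triangle inequality (9.2·||x-z|| ≤ 9.2·||x-y|| + 9.2·||y-z||). So d is a metric.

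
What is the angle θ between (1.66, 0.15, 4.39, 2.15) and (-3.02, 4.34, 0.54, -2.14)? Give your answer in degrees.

With u = (1.66, 0.15, 4.39, 2.15), v = (-3.02, 4.34, 0.54, -2.14):
u·v = 1.66·(-3.02) + 0.15·4.34 + 4.39·0.54 + 2.15·(-2.14) = (-5.0132) + 0.651 + 2.3706 + (-4.601) = -6.5926.
|u| = √(1.66² + 0.15² + 4.39² + 2.15²) = √(2.7556 + 0.0225 + 19.2721 + 4.6225) = √26.6727, |v| = √((-3.02)² + 4.34² + 0.54² + (-2.14)²) = √(9.1204 + 18.8356 + 0.2916 + 4.5796) = √32.8272.
cos θ = (u·v)/(|u||v|) = -6.5926/(√26.6727·√32.8272) ≈ -0.222795
θ = arccos(-0.222795) ≈ 102.87°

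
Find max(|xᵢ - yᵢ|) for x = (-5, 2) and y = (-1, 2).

max(|x_i - y_i|) = max(|-5 - (-1)|, |2 - 2|) = max(4, 0) = 4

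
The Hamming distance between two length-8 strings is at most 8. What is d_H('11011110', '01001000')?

Differing positions: 1, 4, 6, 7. Hamming distance = 4. The maximum possible Hamming distance for length-8 strings is 8, so d_H/8 = 4/8 = 0.5.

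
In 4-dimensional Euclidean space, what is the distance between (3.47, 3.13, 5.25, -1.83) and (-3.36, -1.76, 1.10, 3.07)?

√(Σ(x_i - y_i)²) = √((3.47 - (-3.36))² + (3.13 - (-1.76))² + (5.25 - 1.1)² + (-1.83 - 3.07)²)
= √(6.83² + 4.89² + 4.15² + (-4.9)²) = √(46.6489 + 23.9121 + 17.2225 + 24.01) = √111.7935 ≈ 10.5732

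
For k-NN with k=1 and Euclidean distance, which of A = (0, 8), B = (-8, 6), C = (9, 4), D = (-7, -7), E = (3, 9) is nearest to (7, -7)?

Distances: d(A) ≈ 16.5529, d(B) ≈ 19.8494, d(C) ≈ 11.1803, d(D) = 14, d(E) ≈ 16.4924. Nearest: C = (9, 4) with distance 11.1803.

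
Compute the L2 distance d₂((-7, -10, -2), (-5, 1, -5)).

√(Σ(x_i - y_i)²) = √((-7 - (-5))² + (-10 - 1)² + (-2 - (-5))²)
= √((-2)² + (-11)² + 3²) = √(4 + 121 + 9) = √134 ≈ 11.5758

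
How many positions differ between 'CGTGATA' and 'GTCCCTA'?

Differing positions: 1, 2, 3, 4, 5. Hamming distance = 5.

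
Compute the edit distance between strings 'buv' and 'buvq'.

Let D[i][j] be the edit distance between the first i characters of 'buv' and the first j characters of 'buvq', with D[i][0] = i, D[0][j] = j, and D[i][j] = D[i-1][j-1] if the characters match, else 1 + min(D[i-1][j], D[i][j-1], D[i-1][j-1]). Filling the table (rows: prefixes of 'buv', columns: prefixes of 'buvq'):
     ε  b  u  v  q
  ε  0  1  2  3  4
  b  1  0  1  2  3
  u  2  1  0  1  2
  v  3  2  1  0  1
The bottom-right entry gives D[3][4] = 1, so no sequence of fewer than 1 edit works. Backtracking through the table gives one optimal edit sequence (1 edit):
  buv → buvq (ins q @4)
Edit distance = 1.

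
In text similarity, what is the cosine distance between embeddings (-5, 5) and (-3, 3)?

With u = (-5, 5), v = (-3, 3):
u·v = (-5)·(-3) + 5·3 = 15 + 15 = 30.
|u| = √((-5)² + 5²) = √50, |v| = √((-3)² + 3²) = √18, so |u||v| = √(50·18) = √900 = 30.
cos θ = (u·v)/(|u||v|) = 30/30 = 1
Cosine distance = 1 - cos θ = 1 - 1 = 0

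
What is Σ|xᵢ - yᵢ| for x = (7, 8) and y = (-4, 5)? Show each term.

Σ|x_i - y_i| = |7 - (-4)| + |8 - 5| = 11 + 3 = 14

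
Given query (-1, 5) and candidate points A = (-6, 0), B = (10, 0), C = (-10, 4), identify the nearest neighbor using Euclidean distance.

Distances: d(A) ≈ 7.0711, d(B) ≈ 12.083, d(C) ≈ 9.0554. Nearest: A = (-6, 0) with distance 7.0711.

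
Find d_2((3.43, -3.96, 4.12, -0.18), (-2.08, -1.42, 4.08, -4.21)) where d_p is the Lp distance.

(Σ|x_i - y_i|^2)^(1/2) = (|3.43 - (-2.08)|^2 + |-3.96 - (-1.42)|^2 + |4.12 - 4.08|^2 + |-0.18 - (-4.21)|^2)^(1/2)
= (5.51^2 + 2.54^2 + 0.04^2 + 4.03^2)^(1/2) = (30.3601 + 6.4516 + 0.0016 + 16.2409)^(1/2) = (53.0542)^(1/2) ≈ 7.2838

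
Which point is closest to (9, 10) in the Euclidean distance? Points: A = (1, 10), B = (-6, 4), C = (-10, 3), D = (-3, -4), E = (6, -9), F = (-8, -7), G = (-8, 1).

Distances: d(A) = 8, d(B) ≈ 16.1555, d(C) ≈ 20.2485, d(D) ≈ 18.4391, d(E) ≈ 19.2354, d(F) ≈ 24.0416, d(G) ≈ 19.2354. Nearest: A = (1, 10) with distance 8.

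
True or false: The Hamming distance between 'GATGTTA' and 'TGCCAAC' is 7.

Differing positions: 1, 2, 3, 4, 5, 6, 7. Hamming distance = 7, so the claim is true.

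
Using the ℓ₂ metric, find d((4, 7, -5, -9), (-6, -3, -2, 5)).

√(Σ(x_i - y_i)²) = √((4 - (-6))² + (7 - (-3))² + (-5 - (-2))² + (-9 - 5)²)
= √(10² + 10² + (-3)² + (-14)²) = √(100 + 100 + 9 + 196) = √405 ≈ 20.1246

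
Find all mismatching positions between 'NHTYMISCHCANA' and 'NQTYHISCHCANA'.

Differing positions: 2, 5. Hamming distance = 2.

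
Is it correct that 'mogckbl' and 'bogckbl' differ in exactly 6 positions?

Differing positions: 1. Hamming distance = 1, so the claim that d_H = 6 is false.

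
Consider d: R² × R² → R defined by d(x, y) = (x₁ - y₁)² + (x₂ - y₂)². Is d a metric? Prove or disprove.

No. The squared Euclidean distance fails the triangle inequality. Counterexample: x = (0, 0), y = (1, 2), z = (2, 4). d(x,z) = 2² + 4² = 20, but d(x,y) + d(y,z) = (1² + 2²) + (1² + 2²) = 5 + 5 = 10. Since 20 > 10, the triangle inequality is violated. (Note: √d, the ordinary Euclidean distance, IS a metric.)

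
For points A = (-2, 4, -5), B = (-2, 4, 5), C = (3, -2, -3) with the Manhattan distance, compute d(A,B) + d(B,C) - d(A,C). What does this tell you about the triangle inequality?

d(A,B) = 0 + 0 + 10 = 10, d(B,C) = 5 + 6 + 8 = 19, d(A,C) = 5 + 6 + 2 = 13.
d(A,B) + d(B,C) - d(A,C) = 10 + 19 - 13 = 29 - 13 = 16. This is ≥ 0, so the triangle inequality holds for these points.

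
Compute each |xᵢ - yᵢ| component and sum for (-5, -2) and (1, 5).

Σ|x_i - y_i| = |-5 - 1| + |-2 - 5| = 6 + 7 = 13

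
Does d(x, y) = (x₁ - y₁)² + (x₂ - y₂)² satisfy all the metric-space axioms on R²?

No. The squared Euclidean distance fails the triangle inequality. Counterexample: x = (0, 0), y = (4, 5), z = (8, 10). d(x,z) = 8² + 10² = 164, but d(x,y) + d(y,z) = (4² + 5²) + (4² + 5²) = 41 + 41 = 82. Since 164 > 82, the triangle inequality is violated. (Note: √d, the ordinary Euclidean distance, IS a metric.)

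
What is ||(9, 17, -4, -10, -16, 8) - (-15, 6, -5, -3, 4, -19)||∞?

max(|x_i - y_i|) = max(|9 - (-15)|, |17 - 6|, |-4 - (-5)|, |-10 - (-3)|, |-16 - 4|, |8 - (-19)|) = max(24, 11, 1, 7, 20, 27) = 27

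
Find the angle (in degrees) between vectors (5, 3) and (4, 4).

With u = (5, 3), v = (4, 4):
u·v = 5·4 + 3·4 = 20 + 12 = 32.
|u| = √(5² + 3²) = √34, |v| = √(4² + 4²) = √32, so |u||v| = √(34·32) = √1088.
cos θ = (u·v)/(|u||v|) = 32/√1088 ≈ 0.970143
θ = arccos(0.970143) ≈ 14.04°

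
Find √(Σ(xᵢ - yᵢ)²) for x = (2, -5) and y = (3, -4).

√(Σ(x_i - y_i)²) = √((2 - 3)² + (-5 - (-4))²)
= √((-1)² + (-1)²) = √(1 + 1) = √2 ≈ 1.4142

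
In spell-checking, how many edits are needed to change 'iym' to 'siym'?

Let D[i][j] be the edit distance between the first i characters of 'iym' and the first j characters of 'siym', with D[i][0] = i, D[0][j] = j, and D[i][j] = D[i-1][j-1] if the characters match, else 1 + min(D[i-1][j], D[i][j-1], D[i-1][j-1]). Filling the table (rows: prefixes of 'iym', columns: prefixes of 'siym'):
     ε  s  i  y  m
  ε  0  1  2  3  4
  i  1  1  1  2  3
  y  2  2  2  1  2
  m  3  3  3  2  1
The bottom-right entry gives D[3][4] = 1, so no sequence of fewer than 1 edit works. Backtracking through the table gives one optimal edit sequence (1 edit):
  iym → siym (ins s @1)
Edit distance = 1.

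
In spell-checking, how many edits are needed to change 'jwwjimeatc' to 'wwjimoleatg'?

Let D[i][j] be the edit distance between the first i characters of 'jwwjimeatc' and the first j characters of 'wwjimoleatg', with D[i][0] = i, D[0][j] = j, and D[i][j] = D[i-1][j-1] if the characters match, else 1 + min(D[i-1][j], D[i][j-1], D[i-1][j-1]). Filling the table (rows: prefixes of 'jwwjimeatc', columns: prefixes of 'wwjimoleatg'):
     ε  w  w  j  i  m  o  l  e  a  t  g
  ε  0  1  2  3  4  5  6  7  8  9 10 11
  j  1  1  2  2  3  4  5  6  7  8  9 10
  w  2  1  1  2  3  4  5  6  7  8  9 10
  w  3  2  1  2  3  4  5  6  7  8  9 10
  j  4  3  2  1  2  3  4  5  6  7  8  9
  i  5  4  3  2  1  2  3  4  5  6  7  8
  m  6  5  4  3  2  1  2  3  4  5  6  7
  e  7  6  5  4  3  2  2  3  3  4  5  6
  a  8  7  6  5  4  3  3  3  4  3  4  5
  t  9  8  7  6  5  4  4  4  4  4  3  4
  c 10  9  8  7  6  5  5  5  5  5  4  4
The bottom-right entry gives D[10][11] = 4, so no sequence of fewer than 4 edits works. Backtracking through the table gives one optimal edit sequence (4 edits):
  jwwjimeatc → wwjimeatc (del j @1)
  wwjimeatc → wwjimoeatc (ins o @6)
  wwjimoeatc → wwjimoleatc (ins l @7)
  wwjimoleatc → wwjimoleatg (sub c→g @11)
Edit distance = 4.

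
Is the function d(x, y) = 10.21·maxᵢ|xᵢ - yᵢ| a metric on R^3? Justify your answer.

Yes. The L∞ (Chebyshev) norm induces a metric on R^3, and multiplying a metric by a positive constant 10.21 > 0 preserves all four axioms: non-negativity (10.21·||x-y|| ≥ 0), identity (10.21·||x-y|| = 0 ⟺ ||x-y|| = 0 ⟺ x = y), symmetry (||x-y|| = ||y-x||), and the triangle inequality (10.21·||x-z|| ≤ 10.21·||x-y|| + 10.21·||y-z||). So d is a metric.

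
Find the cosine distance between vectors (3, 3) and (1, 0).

With u = (3, 3), v = (1, 0):
u·v = 3·1 + 3·0 = 3 + 0 = 3.
|u| = √(3² + 3²) = √18, |v| = √(1² + 0²) = √1, so |u||v| = √(18·1) = √18.
cos θ = (u·v)/(|u||v|) = 3/√18 ≈ 0.7071
Cosine distance = 1 - cos θ ≈ 1 - 0.7071 = 0.2929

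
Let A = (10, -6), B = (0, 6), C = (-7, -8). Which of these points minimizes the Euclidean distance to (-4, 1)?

Distances: d(A) ≈ 15.6525, d(B) ≈ 6.4031, d(C) ≈ 9.4868. Nearest: B = (0, 6) with distance 6.4031.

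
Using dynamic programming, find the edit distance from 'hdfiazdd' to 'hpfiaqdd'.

Let D[i][j] be the edit distance between the first i characters of 'hdfiazdd' and the first j characters of 'hpfiaqdd', with D[i][0] = i, D[0][j] = j, and D[i][j] = D[i-1][j-1] if the characters match, else 1 + min(D[i-1][j], D[i][j-1], D[i-1][j-1]). Filling the table (rows: prefixes of 'hdfiazdd', columns: prefixes of 'hpfiaqdd'):
     ε  h  p  f  i  a  q  d  d
  ε  0  1  2  3  4  5  6  7  8
  h  1  0  1  2  3  4  5  6  7
  d  2  1  1  2  3  4  5  5  6
  f  3  2  2  1  2  3  4  5  6
  i  4  3  3  2  1  2  3  4  5
  a  5  4  4  3  2  1  2  3  4
  z  6  5  5  4  3  2  2  3  4
  d  7  6  6  5  4  3  3  2  3
  d  8  7  7  6  5  4  4  3  2
The bottom-right entry gives D[8][8] = 2, so no sequence of fewer than 2 edits works. Backtracking through the table gives one optimal edit sequence (2 edits):
  hdfiazdd → hpfiazdd (sub d→p @2)
  hpfiazdd → hpfiaqdd (sub z→q @6)
Edit distance = 2.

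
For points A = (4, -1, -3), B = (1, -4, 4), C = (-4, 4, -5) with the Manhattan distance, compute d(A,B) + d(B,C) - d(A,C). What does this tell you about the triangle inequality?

d(A,B) = 3 + 3 + 7 = 13, d(B,C) = 5 + 8 + 9 = 22, d(A,C) = 8 + 5 + 2 = 15.
d(A,B) + d(B,C) - d(A,C) = 13 + 22 - 15 = 35 - 15 = 20. This is ≥ 0, so the triangle inequality holds for these points.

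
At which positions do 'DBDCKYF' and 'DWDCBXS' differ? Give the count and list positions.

Differing positions: 2, 5, 6, 7. Hamming distance = 4.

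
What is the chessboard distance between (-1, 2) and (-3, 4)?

max(|x_i - y_i|) = max(|-1 - (-3)|, |2 - 4|) = max(2, 2) = 2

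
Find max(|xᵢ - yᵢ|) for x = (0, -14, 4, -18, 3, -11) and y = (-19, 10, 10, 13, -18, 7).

max(|x_i - y_i|) = max(|0 - (-19)|, |-14 - 10|, |4 - 10|, |-18 - 13|, |3 - (-18)|, |-11 - 7|) = max(19, 24, 6, 31, 21, 18) = 31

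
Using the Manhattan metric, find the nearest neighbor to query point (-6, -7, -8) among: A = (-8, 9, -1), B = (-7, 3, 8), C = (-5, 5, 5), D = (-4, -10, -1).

Distances: d(A) = 25, d(B) = 27, d(C) = 26, d(D) = 12. Nearest: D = (-4, -10, -1) with distance 12.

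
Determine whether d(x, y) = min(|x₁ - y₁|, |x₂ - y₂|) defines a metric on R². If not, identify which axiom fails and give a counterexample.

No. d fails identity of indiscernibles: take x = (1, 0) and y = (1, 3). Then d(x,y) = min(|1 - 1|, |0 - 3|) = min(0, 3) = 0, yet x ≠ y.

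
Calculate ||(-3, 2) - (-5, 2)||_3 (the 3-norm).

(Σ|x_i - y_i|^3)^(1/3) = (|-3 - (-5)|^3 + |2 - 2|^3)^(1/3)
= (2^3 + 0^3)^(1/3) = (8 + 0)^(1/3) = (8)^(1/3) = 2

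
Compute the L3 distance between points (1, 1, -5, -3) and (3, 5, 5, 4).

(Σ|x_i - y_i|^3)^(1/3) = (|1 - 3|^3 + |1 - 5|^3 + |-5 - 5|^3 + |-3 - 4|^3)^(1/3)
= (2^3 + 4^3 + 10^3 + 7^3)^(1/3) = (8 + 64 + 1000 + 343)^(1/3) = (1415)^(1/3) ≈ 11.2267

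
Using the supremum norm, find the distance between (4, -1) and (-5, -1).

max(|x_i - y_i|) = max(|4 - (-5)|, |-1 - (-1)|) = max(9, 0) = 9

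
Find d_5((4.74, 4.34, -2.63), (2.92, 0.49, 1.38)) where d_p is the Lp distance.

(Σ|x_i - y_i|^5)^(1/5) = (|4.74 - 2.92|^5 + |4.34 - 0.49|^5 + |-2.63 - 1.38|^5)^(1/5)
= (1.82^5 + 3.85^5 + 4.01^5)^(1/5) ≈ (19.969 + 845.87 + 1036.8642)^(1/5) = (1902.7032)^(1/5) ≈ 4.5277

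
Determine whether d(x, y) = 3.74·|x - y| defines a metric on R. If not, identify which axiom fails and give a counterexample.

Yes. Since |x - y| is a metric on R and 3.74 > 0, the positive scalar multiple 3.74·|x - y| is also a metric: scaling by a positive constant preserves non-negativity, identity (d=0 ⟺ |x-y|=0 ⟺ x=y), symmetry, and the triangle inequality.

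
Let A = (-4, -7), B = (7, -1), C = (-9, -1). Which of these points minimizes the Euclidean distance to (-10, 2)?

Distances: d(A) ≈ 10.8167, d(B) ≈ 17.2627, d(C) ≈ 3.1623. Nearest: C = (-9, -1) with distance 3.1623.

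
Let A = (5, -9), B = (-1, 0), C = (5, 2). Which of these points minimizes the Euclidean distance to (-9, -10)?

Distances: d(A) ≈ 14.0357, d(B) ≈ 12.8062, d(C) ≈ 18.4391. Nearest: B = (-1, 0) with distance 12.8062.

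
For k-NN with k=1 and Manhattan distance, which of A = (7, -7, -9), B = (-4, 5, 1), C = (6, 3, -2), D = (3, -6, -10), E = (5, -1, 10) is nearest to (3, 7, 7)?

Distances: d(A) = 34, d(B) = 15, d(C) = 16, d(D) = 30, d(E) = 13. Nearest: E = (5, -1, 10) with distance 13.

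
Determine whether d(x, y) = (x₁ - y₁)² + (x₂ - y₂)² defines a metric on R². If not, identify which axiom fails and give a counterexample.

No. The squared Euclidean distance fails the triangle inequality. Counterexample: x = (0, 0), y = (4, 2), z = (8, 4). d(x,z) = 8² + 4² = 80, but d(x,y) + d(y,z) = (4² + 2²) + (4² + 2²) = 20 + 20 = 40. Since 80 > 40, the triangle inequality is violated. (Note: √d, the ordinary Euclidean distance, IS a metric.)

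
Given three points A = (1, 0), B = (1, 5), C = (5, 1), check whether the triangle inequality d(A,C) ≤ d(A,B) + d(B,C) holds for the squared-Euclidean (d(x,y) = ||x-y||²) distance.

d(A,B) = 0² + 5² = 25, d(B,C) = 4² + 4² = 32, d(A,C) = 4² + 1² = 17.
d(A,C) = 17 ≤ 25 + 32 = 57. Triangle inequality is satisfied.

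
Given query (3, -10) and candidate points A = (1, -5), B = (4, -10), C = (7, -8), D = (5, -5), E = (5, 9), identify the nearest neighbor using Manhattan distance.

Distances: d(A) = 7, d(B) = 1, d(C) = 6, d(D) = 7, d(E) = 21. Nearest: B = (4, -10) with distance 1.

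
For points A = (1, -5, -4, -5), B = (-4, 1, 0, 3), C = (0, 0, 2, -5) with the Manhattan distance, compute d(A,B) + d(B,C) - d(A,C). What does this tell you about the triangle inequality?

d(A,B) = 5 + 6 + 4 + 8 = 23, d(B,C) = 4 + 1 + 2 + 8 = 15, d(A,C) = 1 + 5 + 6 + 0 = 12.
d(A,B) + d(B,C) - d(A,C) = 23 + 15 - 12 = 38 - 12 = 26. This is ≥ 0, so the triangle inequality holds for these points.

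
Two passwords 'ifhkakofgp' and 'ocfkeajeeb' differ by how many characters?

Differing positions: 1, 2, 3, 5, 6, 7, 8, 9, 10. Hamming distance = 9.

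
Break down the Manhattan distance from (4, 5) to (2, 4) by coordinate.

Σ|x_i - y_i| = |4 - 2| + |5 - 4| = 2 + 1 = 3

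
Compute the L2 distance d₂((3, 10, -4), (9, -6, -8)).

√(Σ(x_i - y_i)²) = √((3 - 9)² + (10 - (-6))² + (-4 - (-8))²)
= √((-6)² + 16² + 4²) = √(36 + 256 + 16) = √308 ≈ 17.5499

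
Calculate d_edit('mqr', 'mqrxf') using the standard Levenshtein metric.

Let D[i][j] be the edit distance between the first i characters of 'mqr' and the first j characters of 'mqrxf', with D[i][0] = i, D[0][j] = j, and D[i][j] = D[i-1][j-1] if the characters match, else 1 + min(D[i-1][j], D[i][j-1], D[i-1][j-1]). Filling the table (rows: prefixes of 'mqr', columns: prefixes of 'mqrxf'):
     ε  m  q  r  x  f
  ε  0  1  2  3  4  5
  m  1  0  1  2  3  4
  q  2  1  0  1  2  3
  r  3  2  1  0  1  2
The bottom-right entry gives D[3][5] = 2, so no sequence of fewer than 2 edits works. Backtracking through the table gives one optimal edit sequence (2 edits):
  mqr → mqrx (ins x @4)
  mqrx → mqrxf (ins f @5)
Edit distance = 2.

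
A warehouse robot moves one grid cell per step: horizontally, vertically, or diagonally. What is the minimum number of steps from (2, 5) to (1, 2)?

max(|x_i - y_i|) = max(|2 - 1|, |5 - 2|) = max(1, 3) = 3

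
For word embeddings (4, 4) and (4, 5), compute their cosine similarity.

With u = (4, 4), v = (4, 5):
u·v = 4·4 + 4·5 = 16 + 20 = 36.
|u| = √(4² + 4²) = √32, |v| = √(4² + 5²) = √41, so |u||v| = √(32·41) = √1312.
cos θ = (u·v)/(|u||v|) = 36/√1312 ≈ 0.9939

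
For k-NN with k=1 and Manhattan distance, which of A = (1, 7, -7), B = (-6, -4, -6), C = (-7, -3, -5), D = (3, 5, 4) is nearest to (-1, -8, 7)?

Distances: d(A) = 31, d(B) = 22, d(C) = 23, d(D) = 20. Nearest: D = (3, 5, 4) with distance 20.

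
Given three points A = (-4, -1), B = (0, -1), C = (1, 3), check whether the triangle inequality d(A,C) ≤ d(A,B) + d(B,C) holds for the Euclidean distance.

d(A,B) = √(4² + 0²) = √16 = 4, d(B,C) = √(1² + 4²) = √17 ≈ 4.1231, d(A,C) = √(5² + 4²) = √41 ≈ 6.4031.
d(A,C) ≈ 6.4031 ≤ 4 + 4.1231 = 8.1231. Triangle inequality is satisfied.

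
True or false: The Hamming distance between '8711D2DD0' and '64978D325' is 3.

Differing positions: 1, 2, 3, 4, 5, 6, 7, 8, 9. Hamming distance = 9, so the claim that d_H = 3 is false.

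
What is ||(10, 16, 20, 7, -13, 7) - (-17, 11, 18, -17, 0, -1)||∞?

max(|x_i - y_i|) = max(|10 - (-17)|, |16 - 11|, |20 - 18|, |7 - (-17)|, |-13 - 0|, |7 - (-1)|) = max(27, 5, 2, 24, 13, 8) = 27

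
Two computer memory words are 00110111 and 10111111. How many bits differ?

Differing positions: 1, 5. Hamming distance = 2.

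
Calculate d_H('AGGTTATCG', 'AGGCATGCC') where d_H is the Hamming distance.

Differing positions: 4, 5, 6, 7, 9. Hamming distance = 5.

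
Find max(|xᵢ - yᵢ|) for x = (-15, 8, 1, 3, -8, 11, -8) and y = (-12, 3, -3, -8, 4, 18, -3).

max(|x_i - y_i|) = max(|-15 - (-12)|, |8 - 3|, |1 - (-3)|, |3 - (-8)|, |-8 - 4|, |11 - 18|, |-8 - (-3)|) = max(3, 5, 4, 11, 12, 7, 5) = 12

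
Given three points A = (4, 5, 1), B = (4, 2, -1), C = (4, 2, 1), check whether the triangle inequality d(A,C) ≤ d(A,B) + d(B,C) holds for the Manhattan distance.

d(A,B) = 0 + 3 + 2 = 5, d(B,C) = 0 + 0 + 2 = 2, d(A,C) = 0 + 3 + 0 = 3.
d(A,C) = 3 ≤ 5 + 2 = 7. Triangle inequality is satisfied.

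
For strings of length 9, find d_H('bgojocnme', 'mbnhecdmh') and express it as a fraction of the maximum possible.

Differing positions: 1, 2, 3, 4, 5, 7, 9. Hamming distance = 7. The maximum possible Hamming distance for length-9 strings is 9, so d_H/9 = 7/9 ≈ 0.7778.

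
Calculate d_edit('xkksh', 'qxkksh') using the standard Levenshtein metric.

Let D[i][j] be the edit distance between the first i characters of 'xkksh' and the first j characters of 'qxkksh', with D[i][0] = i, D[0][j] = j, and D[i][j] = D[i-1][j-1] if the characters match, else 1 + min(D[i-1][j], D[i][j-1], D[i-1][j-1]). Filling the table (rows: prefixes of 'xkksh', columns: prefixes of 'qxkksh'):
     ε  q  x  k  k  s  h
  ε  0  1  2  3  4  5  6
  x  1  1  1  2  3  4  5
  k  2  2  2  1  2  3  4
  k  3  3  3  2  1  2  3
  s  4  4  4  3  2  1  2
  h  5  5  5  4  3  2  1
The bottom-right entry gives D[5][6] = 1, so no sequence of fewer than 1 edit works. Backtracking through the table gives one optimal edit sequence (1 edit):
  xkksh → qxkksh (ins q @1)
Edit distance = 1.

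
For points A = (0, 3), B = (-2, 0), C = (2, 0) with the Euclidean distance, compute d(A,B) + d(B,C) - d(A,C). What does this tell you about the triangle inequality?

d(A,B) = √(2² + 3²) = √13 ≈ 3.6056, d(B,C) = √(4² + 0²) = √16 = 4, d(A,C) = √(2² + 3²) = √13 ≈ 3.6056.
d(A,B) + d(B,C) - d(A,C) = 3.6056 + 4 - 3.6056 = 7.6056 - 3.6056 = 4. This is ≥ 0, so the triangle inequality holds for these points.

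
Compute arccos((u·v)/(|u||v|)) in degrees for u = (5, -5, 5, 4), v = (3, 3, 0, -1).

With u = (5, -5, 5, 4), v = (3, 3, 0, -1):
u·v = 5·3 + (-5)·3 + 5·0 + 4·(-1) = 15 + (-15) + 0 + (-4) = -4.
|u| = √(5² + (-5)² + 5² + 4²) = √91, |v| = √(3² + 3² + 0² + (-1)²) = √19, so |u||v| = √(91·19) = √1729.
cos θ = (u·v)/(|u||v|) = -4/√1729 ≈ -0.096197
θ = arccos(-0.096197) ≈ 95.52°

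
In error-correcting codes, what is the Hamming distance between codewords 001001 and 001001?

Differing positions: none. Hamming distance = 0.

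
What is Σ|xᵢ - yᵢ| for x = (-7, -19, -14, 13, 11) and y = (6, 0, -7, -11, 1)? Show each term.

Σ|x_i - y_i| = |-7 - 6| + |-19 - 0| + |-14 - (-7)| + |13 - (-11)| + |11 - 1| = 13 + 19 + 7 + 24 + 10 = 73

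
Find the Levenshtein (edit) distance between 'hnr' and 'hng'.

Let D[i][j] be the edit distance between the first i characters of 'hnr' and the first j characters of 'hng', with D[i][0] = i, D[0][j] = j, and D[i][j] = D[i-1][j-1] if the characters match, else 1 + min(D[i-1][j], D[i][j-1], D[i-1][j-1]). Filling the table (rows: prefixes of 'hnr', columns: prefixes of 'hng'):
     ε  h  n  g
  ε  0  1  2  3
  h  1  0  1  2
  n  2  1  0  1
  r  3  2  1  1
The bottom-right entry gives D[3][3] = 1, so no sequence of fewer than 1 edit works. Backtracking through the table gives one optimal edit sequence (1 edit):
  hnr → hng (sub r→g @3)
Edit distance = 1.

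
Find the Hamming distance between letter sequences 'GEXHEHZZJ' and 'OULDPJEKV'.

Differing positions: 1, 2, 3, 4, 5, 6, 7, 8, 9. Hamming distance = 9.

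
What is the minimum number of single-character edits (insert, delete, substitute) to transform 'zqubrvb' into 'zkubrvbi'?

Let D[i][j] be the edit distance between the first i characters of 'zqubrvb' and the first j characters of 'zkubrvbi', with D[i][0] = i, D[0][j] = j, and D[i][j] = D[i-1][j-1] if the characters match, else 1 + min(D[i-1][j], D[i][j-1], D[i-1][j-1]). Filling the table (rows: prefixes of 'zqubrvb', columns: prefixes of 'zkubrvbi'):
     ε  z  k  u  b  r  v  b  i
  ε  0  1  2  3  4  5  6  7  8
  z  1  0  1  2  3  4  5  6  7
  q  2  1  1  2  3  4  5  6  7
  u  3  2  2  1  2  3  4  5  6
  b  4  3  3  2  1  2  3  4  5
  r  5  4  4  3  2  1  2  3  4
  v  6  5  5  4  3  2  1  2  3
  b  7  6  6  5  4  3  2  1  2
The bottom-right entry gives D[7][8] = 2, so no sequence of fewer than 2 edits works. Backtracking through the table gives one optimal edit sequence (2 edits):
  zqubrvb → zkubrvb (sub q→k @2)
  zkubrvb → zkubrvbi (ins i @8)
Edit distance = 2.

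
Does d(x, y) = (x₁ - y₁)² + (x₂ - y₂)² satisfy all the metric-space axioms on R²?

No. The squared Euclidean distance fails the triangle inequality. Counterexample: x = (0, 0), y = (1, 1), z = (2, 2). d(x,z) = 2² + 2² = 8, but d(x,y) + d(y,z) = (1² + 1²) + (1² + 1²) = 2 + 2 = 4. Since 8 > 4, the triangle inequality is violated. (Note: √d, the ordinary Euclidean distance, IS a metric.)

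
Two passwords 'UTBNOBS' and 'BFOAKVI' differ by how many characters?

Differing positions: 1, 2, 3, 4, 5, 6, 7. Hamming distance = 7.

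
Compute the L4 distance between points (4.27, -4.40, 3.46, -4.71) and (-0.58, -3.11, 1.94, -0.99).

(Σ|x_i - y_i|^4)^(1/4) = (|4.27 - (-0.58)|^4 + |-4.4 - (-3.11)|^4 + |3.46 - 1.94|^4 + |-4.71 - (-0.99)|^4)^(1/4)
= (4.85^4 + 1.29^4 + 1.52^4 + 3.72^4)^(1/4) ≈ (553.308 + 2.7692 + 5.3379 + 191.5013)^(1/4) = (752.9164)^(1/4) ≈ 5.2383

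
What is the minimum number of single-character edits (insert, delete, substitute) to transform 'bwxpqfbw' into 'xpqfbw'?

Let D[i][j] be the edit distance between the first i characters of 'bwxpqfbw' and the first j characters of 'xpqfbw', with D[i][0] = i, D[0][j] = j, and D[i][j] = D[i-1][j-1] if the characters match, else 1 + min(D[i-1][j], D[i][j-1], D[i-1][j-1]). Filling the table (rows: prefixes of 'bwxpqfbw', columns: prefixes of 'xpqfbw'):
     ε  x  p  q  f  b  w
  ε  0  1  2  3  4  5  6
  b  1  1  2  3  4  4  5
  w  2  2  2  3  4  5  4
  x  3  2  3  3  4  5  5
  p  4  3  2  3  4  5  6
  q  5  4  3  2  3  4  5
  f  6  5  4  3  2  3  4
  b  7  6  5  4  3  2  3
  w  8  7  6  5  4  3  2
The bottom-right entry gives D[8][6] = 2, so no sequence of fewer than 2 edits works. Backtracking through the table gives one optimal edit sequence (2 edits):
  bwxpqfbw → wxpqfbw (del b @1)
  wxpqfbw → xpqfbw (del w @1)
Edit distance = 2.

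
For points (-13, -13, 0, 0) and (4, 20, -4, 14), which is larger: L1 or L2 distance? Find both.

L1 = |-13 - 4| + |-13 - 20| + |0 - (-4)| + |0 - 14| = 17 + 33 + 4 + 14 = 68
L2 = √(17² + 33² + 4² + 14²) = √1590 ≈ 39.8748
L1 ≥ L2 always (equality iff movement is along one axis); L1 > L2 here.
Ratio L1/L2 = 68/√1590 ≈ 1.7053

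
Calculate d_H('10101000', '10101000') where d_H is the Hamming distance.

Differing positions: none. Hamming distance = 0.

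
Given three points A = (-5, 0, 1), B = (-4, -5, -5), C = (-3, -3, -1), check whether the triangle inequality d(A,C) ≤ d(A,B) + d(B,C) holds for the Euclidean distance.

d(A,B) = √(1² + 5² + 6²) = √62 ≈ 7.874, d(B,C) = √(1² + 2² + 4²) = √21 ≈ 4.5826, d(A,C) = √(2² + 3² + 2²) = √17 ≈ 4.1231.
d(A,C) ≈ 4.1231 ≤ 7.874 + 4.5826 = 12.4566. Triangle inequality is satisfied.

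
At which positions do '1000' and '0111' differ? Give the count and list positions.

Differing positions: 1, 2, 3, 4. Hamming distance = 4.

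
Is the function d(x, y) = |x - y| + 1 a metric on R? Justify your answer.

No. d fails identity of indiscernibles (specifically d(x,x) = 0): d(-6, -6) = |-6 - (-6)| + 1 = 0 + 1 = 1 ≠ 0.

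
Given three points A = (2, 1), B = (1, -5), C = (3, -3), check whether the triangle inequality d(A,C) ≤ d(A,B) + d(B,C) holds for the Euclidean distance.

d(A,B) = √(1² + 6²) = √37 ≈ 6.0828, d(B,C) = √(2² + 2²) = √8 ≈ 2.8284, d(A,C) = √(1² + 4²) = √17 ≈ 4.1231.
d(A,C) ≈ 4.1231 ≤ 6.0828 + 2.8284 = 8.9112. Triangle inequality is satisfied.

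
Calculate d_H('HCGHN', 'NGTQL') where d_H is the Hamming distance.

Differing positions: 1, 2, 3, 4, 5. Hamming distance = 5.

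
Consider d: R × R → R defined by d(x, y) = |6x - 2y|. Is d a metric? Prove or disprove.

No. d fails symmetry: d(7, 3) = |6·7 - 2·3| = |36| = 36, but d(3, 7) = |6·3 - 2·7| = |4| = 4. Since 36 ≠ 4, d(x,y) ≠ d(y,x) in general.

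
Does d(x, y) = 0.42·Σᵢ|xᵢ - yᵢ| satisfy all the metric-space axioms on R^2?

Yes. The L1 (Manhattan) norm induces a metric on R^2, and multiplying a metric by a positive constant 0.42 > 0 preserves all four axioms: non-negativity (0.42·||x-y|| ≥ 0), identity (0.42·||x-y|| = 0 ⟺ ||x-y|| = 0 ⟺ x = y), symmetry (||x-y|| = ||y-x||), and the triangle inequality (0.42·||x-z|| ≤ 0.42·||x-y|| + 0.42·||y-z||). So d is a metric.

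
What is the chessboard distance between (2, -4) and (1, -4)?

max(|x_i - y_i|) = max(|2 - 1|, |-4 - (-4)|) = max(1, 0) = 1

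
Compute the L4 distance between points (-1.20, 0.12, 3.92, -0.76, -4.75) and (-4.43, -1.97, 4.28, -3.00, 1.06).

(Σ|x_i - y_i|^4)^(1/4) = (|-1.2 - (-4.43)|^4 + |0.12 - (-1.97)|^4 + |3.92 - 4.28|^4 + |-0.76 - (-3)|^4 + |-4.75 - 1.06|^4)^(1/4)
= (3.23^4 + 2.09^4 + 0.36^4 + 2.24^4 + 5.81^4)^(1/4) ≈ (108.8454 + 19.0803 + 0.0168 + 25.1763 + 1139.4743)^(1/4) = (1292.5931)^(1/4) ≈ 5.9961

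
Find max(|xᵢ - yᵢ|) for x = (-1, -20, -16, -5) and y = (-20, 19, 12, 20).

max(|x_i - y_i|) = max(|-1 - (-20)|, |-20 - 19|, |-16 - 12|, |-5 - 20|) = max(19, 39, 28, 25) = 39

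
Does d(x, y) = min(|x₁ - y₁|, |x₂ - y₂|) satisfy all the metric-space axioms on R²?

No. d fails identity of indiscernibles: take x = (-4, 0) and y = (-4, 6). Then d(x,y) = min(|-4 - (-4)|, |0 - 6|) = min(0, 6) = 0, yet x ≠ y.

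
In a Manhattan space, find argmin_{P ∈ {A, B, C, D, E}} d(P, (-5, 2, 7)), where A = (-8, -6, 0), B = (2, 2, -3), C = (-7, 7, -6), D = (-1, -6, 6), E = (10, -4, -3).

Distances: d(A) = 18, d(B) = 17, d(C) = 20, d(D) = 13, d(E) = 31. Nearest: D = (-1, -6, 6) with distance 13.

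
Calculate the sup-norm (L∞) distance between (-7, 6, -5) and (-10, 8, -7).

max(|x_i - y_i|) = max(|-7 - (-10)|, |6 - 8|, |-5 - (-7)|) = max(3, 2, 2) = 3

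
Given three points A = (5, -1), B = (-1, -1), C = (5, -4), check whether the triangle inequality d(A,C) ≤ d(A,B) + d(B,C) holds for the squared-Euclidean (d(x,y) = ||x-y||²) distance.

d(A,B) = 6² + 0² = 36, d(B,C) = 6² + 3² = 45, d(A,C) = 0² + 3² = 9.
d(A,C) = 9 ≤ 36 + 45 = 81. Triangle inequality is satisfied.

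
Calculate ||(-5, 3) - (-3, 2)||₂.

√(Σ(x_i - y_i)²) = √((-5 - (-3))² + (3 - 2)²)
= √((-2)² + 1²) = √(4 + 1) = √5 ≈ 2.2361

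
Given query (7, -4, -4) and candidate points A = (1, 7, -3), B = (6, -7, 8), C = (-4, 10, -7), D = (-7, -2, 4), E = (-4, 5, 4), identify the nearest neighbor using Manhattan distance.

Distances: d(A) = 18, d(B) = 16, d(C) = 28, d(D) = 24, d(E) = 28. Nearest: B = (6, -7, 8) with distance 16.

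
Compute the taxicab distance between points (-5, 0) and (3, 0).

Σ|x_i - y_i| = |-5 - 3| + |0 - 0| = 8 + 0 = 8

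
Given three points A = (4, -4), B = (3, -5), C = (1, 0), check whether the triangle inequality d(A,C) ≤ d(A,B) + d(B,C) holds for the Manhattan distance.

d(A,B) = 1 + 1 = 2, d(B,C) = 2 + 5 = 7, d(A,C) = 3 + 4 = 7.
d(A,C) = 7 ≤ 2 + 7 = 9. Triangle inequality is satisfied.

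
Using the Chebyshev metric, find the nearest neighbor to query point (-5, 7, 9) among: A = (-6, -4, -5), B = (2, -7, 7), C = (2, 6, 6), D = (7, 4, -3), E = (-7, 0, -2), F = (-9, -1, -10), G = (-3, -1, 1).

Distances: d(A) = 14, d(B) = 14, d(C) = 7, d(D) = 12, d(E) = 11, d(F) = 19, d(G) = 8. Nearest: C = (2, 6, 6) with distance 7.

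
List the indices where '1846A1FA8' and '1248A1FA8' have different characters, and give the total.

Differing positions: 2, 4. Hamming distance = 2.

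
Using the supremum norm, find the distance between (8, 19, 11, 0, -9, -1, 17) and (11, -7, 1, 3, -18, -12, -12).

max(|x_i - y_i|) = max(|8 - 11|, |19 - (-7)|, |11 - 1|, |0 - 3|, |-9 - (-18)|, |-1 - (-12)|, |17 - (-12)|) = max(3, 26, 10, 3, 9, 11, 29) = 29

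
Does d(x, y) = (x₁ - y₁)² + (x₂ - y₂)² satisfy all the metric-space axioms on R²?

No. The squared Euclidean distance fails the triangle inequality. Counterexample: x = (0, 0), y = (3, 1), z = (6, 2). d(x,z) = 6² + 2² = 40, but d(x,y) + d(y,z) = (3² + 1²) + (3² + 1²) = 10 + 10 = 20. Since 40 > 20, the triangle inequality is violated. (Note: √d, the ordinary Euclidean distance, IS a metric.)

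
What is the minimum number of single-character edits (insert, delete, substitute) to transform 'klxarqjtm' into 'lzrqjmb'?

Let D[i][j] be the edit distance between the first i characters of 'klxarqjtm' and the first j characters of 'lzrqjmb', with D[i][0] = i, D[0][j] = j, and D[i][j] = D[i-1][j-1] if the characters match, else 1 + min(D[i-1][j], D[i][j-1], D[i-1][j-1]). Filling the table (rows: prefixes of 'klxarqjtm', columns: prefixes of 'lzrqjmb'):
     ε  l  z  r  q  j  m  b
  ε  0  1  2  3  4  5  6  7
  k  1  1  2  3  4  5  6  7
  l  2  1  2  3  4  5  6  7
  x  3  2  2  3  4  5  6  7
  a  4  3  3  3  4  5  6  7
  r  5  4  4  3  4  5  6  7
  q  6  5  5  4  3  4  5  6
  j  7  6  6  5  4  3  4  5
  t  8  7  7  6  5  4  4  5
  m  9  8  8  7  6  5  4  5
The bottom-right entry gives D[9][7] = 5, so no sequence of fewer than 5 edits works. Backtracking through the table gives one optimal edit sequence (5 edits):
  klxarqjtm → lxarqjtm (del k @1)
  lxarqjtm → larqjtm (del x @2)
  larqjtm → lzrqjtm (sub a→z @2)
  lzrqjtm → lzrqjmm (sub t→m @6)
  lzrqjmm → lzrqjmb (sub m→b @7)
Edit distance = 5.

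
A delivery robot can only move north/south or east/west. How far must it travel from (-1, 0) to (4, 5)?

Σ|x_i - y_i| = |-1 - 4| + |0 - 5| = 5 + 5 = 10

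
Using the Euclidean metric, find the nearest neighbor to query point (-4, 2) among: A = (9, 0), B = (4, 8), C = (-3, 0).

Distances: d(A) ≈ 13.1529, d(B) = 10, d(C) ≈ 2.2361. Nearest: C = (-3, 0) with distance 2.2361.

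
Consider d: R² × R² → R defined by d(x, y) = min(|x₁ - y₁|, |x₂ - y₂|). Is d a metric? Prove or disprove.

No. d fails identity of indiscernibles: take x = (4, 0) and y = (4, 8). Then d(x,y) = min(|4 - 4|, |0 - 8|) = min(0, 8) = 0, yet x ≠ y.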